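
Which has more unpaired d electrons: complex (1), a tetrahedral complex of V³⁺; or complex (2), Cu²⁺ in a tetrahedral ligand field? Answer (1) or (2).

(1)

(1): V sits in group 5; removing 3 electrons leaves V³⁺ with 5 − 3 = 2 d electrons; With tetrahedral geometry the complex is necessarily high-spin; e^2 t2^0 → 2 unpaired.
(2): Cu is in group 11, so Cu²⁺ is d⁹ (11 − 2 = 9); Tetrahedral splitting is small, so the complex is high-spin; e⁴ t₂⁵ → 1 unpaired.
So (1) has more unpaired electrons.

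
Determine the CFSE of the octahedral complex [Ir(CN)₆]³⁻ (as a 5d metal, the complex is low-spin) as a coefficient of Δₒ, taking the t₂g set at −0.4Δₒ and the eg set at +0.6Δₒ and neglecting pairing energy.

Each CN⁻ contributes -1; 6 × (-1) = -6. With overall charge -3, Ir is in the +3 oxidation state.
Group 9 minus oxidation state +3 gives a d⁶ configuration for Ir³⁺.
Configuration: t₂g⁶ eg⁰.
CFSE = 6(-0.4Δₒ) + 0(0.6Δₒ) = -2.4Δₒ + 0.0Δₒ = -2.4Δₒ.

-2.4 Δₒ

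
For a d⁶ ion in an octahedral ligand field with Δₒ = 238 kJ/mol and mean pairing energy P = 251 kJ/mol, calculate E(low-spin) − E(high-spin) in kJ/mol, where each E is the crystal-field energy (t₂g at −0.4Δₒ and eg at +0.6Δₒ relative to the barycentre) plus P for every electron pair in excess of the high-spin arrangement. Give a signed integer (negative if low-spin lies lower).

26

High-spin d⁶ fills as t₂g⁴ eg² with CFSE 4(−0.4) + 2(+0.6) = -0.4Δₒ = -95 kJ/mol.
Low-spin t₂g⁶ eg⁰ gives -2.4Δₒ = -571 kJ/mol, but forming 2 extra pairs costs 2P = 502 kJ/mol, so E(LS) = -571 + 502 = -69 kJ/mol.
E(LS) − E(HS) = -69 − (-95) = 26 kJ/mol.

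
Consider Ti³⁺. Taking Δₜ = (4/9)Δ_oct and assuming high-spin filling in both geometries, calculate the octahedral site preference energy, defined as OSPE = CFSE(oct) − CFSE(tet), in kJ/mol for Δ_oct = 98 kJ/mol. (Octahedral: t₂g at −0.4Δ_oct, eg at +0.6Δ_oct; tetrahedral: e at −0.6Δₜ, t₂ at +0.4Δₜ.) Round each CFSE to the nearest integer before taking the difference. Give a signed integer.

-13

Ti³⁺: group 4, so d-count = 4 − 3 = 1.
Octahedral (high-spin): t2g^1 e_g^0, CFSE = 1(−0.4) + 0(+0.6) = -0.4Δ_oct = -0.4 × 98 = -39 kJ/mol.
Tetrahedral: e^1 t2^0, CFSE = 1(−0.6) + 0(+0.4) = -0.6Δₜ = -0.6 × (4/9) × 98 = -26 kJ/mol.
OSPE = -39 − (-26) = -13 kJ/mol.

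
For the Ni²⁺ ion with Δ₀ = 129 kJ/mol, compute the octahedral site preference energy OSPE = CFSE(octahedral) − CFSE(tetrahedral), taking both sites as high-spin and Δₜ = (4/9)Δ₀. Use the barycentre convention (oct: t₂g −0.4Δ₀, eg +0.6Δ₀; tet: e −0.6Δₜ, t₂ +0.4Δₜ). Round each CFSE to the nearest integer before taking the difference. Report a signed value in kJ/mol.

-109

Group 10 minus oxidation state +2 gives a d⁸ configuration for Ni²⁺.
Octahedral (high-spin): t₂g⁶ eg², CFSE = 6(−0.4) + 2(+0.6) = -1.2Δ₀ = -1.2 × 129 = -155 kJ/mol.
Tetrahedral: e⁴ t₂⁴, CFSE = 4(−0.6) + 4(+0.4) = -0.8Δₜ = -0.8 × (4/9) × 129 = -46 kJ/mol.
OSPE = CFSE(oct) − CFSE(tet) = -155 − (-46) = -109 kJ/mol.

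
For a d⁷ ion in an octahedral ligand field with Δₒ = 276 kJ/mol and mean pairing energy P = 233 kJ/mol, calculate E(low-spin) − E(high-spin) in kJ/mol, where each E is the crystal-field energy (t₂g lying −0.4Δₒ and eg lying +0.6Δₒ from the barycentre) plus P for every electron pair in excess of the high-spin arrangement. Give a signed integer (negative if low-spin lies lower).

-43

High-spin d⁷ fills as t₂g⁵ eg² with CFSE 5(−0.4) + 2(+0.6) = -0.8Δₒ = -221 kJ/mol.
Low-spin t₂g⁶ eg¹ gives -1.8Δₒ = -497 kJ/mol, but forming 1 extra pair costs 1P = 233 kJ/mol, so E(LS) = -497 + 233 = -264 kJ/mol.
E(LS) − E(HS) = -264 − (-221) = -43 kJ/mol.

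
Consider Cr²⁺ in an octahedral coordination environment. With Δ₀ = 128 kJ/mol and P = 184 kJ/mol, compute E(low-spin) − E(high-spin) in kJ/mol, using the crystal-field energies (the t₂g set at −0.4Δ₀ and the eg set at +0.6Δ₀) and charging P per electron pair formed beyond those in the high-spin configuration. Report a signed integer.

56

Cr²⁺: group 6, so d-count = 6 − 2 = 4.
In the high-spin limit (t₂g³ eg¹) the orbital term is -0.6Δ₀ = -77 kJ/mol, with no excess pairing.
For low-spin the configuration is t₂g⁴ eg⁰: orbital energy -1.6 × 128 = -205 kJ/mol, and 1 additional pair relative to high-spin adds 184 kJ/mol, giving -21 kJ/mol.
The difference is -21 − (-77) = 56 kJ/mol, so high-spin lies lower.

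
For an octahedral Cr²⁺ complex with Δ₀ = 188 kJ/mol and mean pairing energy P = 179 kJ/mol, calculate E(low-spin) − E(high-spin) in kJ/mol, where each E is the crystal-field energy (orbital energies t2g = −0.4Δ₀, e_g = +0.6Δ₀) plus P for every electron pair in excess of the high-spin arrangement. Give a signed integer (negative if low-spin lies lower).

-9

Cr is in group 6, so Cr²⁺ is d⁴ (6 − 2 = 4).
High-spin: t2g^3 e_g^1, CFSE = -0.6Δ₀ = -113 kJ/mol.
For low-spin the configuration is t2g^4 e_g^0: orbital energy -1.6 × 188 = -301 kJ/mol, and 1 additional pair relative to high-spin adds 179 kJ/mol, giving -122 kJ/mol.
Thus E(LS) − E(HS) = -9 kJ/mol.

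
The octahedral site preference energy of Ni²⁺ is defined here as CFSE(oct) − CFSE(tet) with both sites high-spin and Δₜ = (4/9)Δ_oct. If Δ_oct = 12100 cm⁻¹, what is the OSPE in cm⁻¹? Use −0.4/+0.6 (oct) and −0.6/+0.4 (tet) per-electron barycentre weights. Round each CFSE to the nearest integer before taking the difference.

Ni sits in group 10; removing 2 electrons leaves Ni²⁺ with 10 − 2 = 8 d electrons.
Octahedral (high-spin): t2g^6 e_g^2, CFSE = 6(−0.4) + 2(+0.6) = -1.2Δ_oct = -1.2 × 12100 = -14520 cm⁻¹.
Tetrahedral: e^4 t2^4, CFSE = 4(−0.6) + 4(+0.4) = -0.8Δₜ = -0.8 × (4/9) × 12100 = -4302 cm⁻¹.
Subtracting, OSPE = -14520 − (-4302) = -10218 cm⁻¹.

-10218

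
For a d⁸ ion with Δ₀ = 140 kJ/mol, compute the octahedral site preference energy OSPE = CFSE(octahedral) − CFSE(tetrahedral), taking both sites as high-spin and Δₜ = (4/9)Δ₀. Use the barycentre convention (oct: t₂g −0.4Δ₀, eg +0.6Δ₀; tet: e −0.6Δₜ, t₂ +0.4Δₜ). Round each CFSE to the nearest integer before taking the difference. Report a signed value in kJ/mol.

Octahedral (high-spin): t2g^6 e_g^2, CFSE = 6(−0.4) + 2(+0.6) = -1.2Δ₀ = -1.2 × 140 = -168 kJ/mol.
Tetrahedral e^4 t2^4 gives -0.8Δₜ = -0.8 × (4/9) × 140 = -50 kJ/mol.
OSPE = -168 − (-50) = -118 kJ/mol.

-118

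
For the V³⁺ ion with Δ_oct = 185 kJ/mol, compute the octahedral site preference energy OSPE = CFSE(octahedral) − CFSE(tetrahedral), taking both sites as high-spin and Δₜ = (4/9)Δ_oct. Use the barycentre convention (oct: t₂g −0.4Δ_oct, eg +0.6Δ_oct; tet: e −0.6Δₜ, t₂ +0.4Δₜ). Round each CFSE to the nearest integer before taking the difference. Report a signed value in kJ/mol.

-49

Group 5 minus oxidation state +3 gives a d² configuration for V³⁺.
In an octahedral site d² (HS) is t2g^2 e_g^0, giving CFSE(oct) = -0.8Δ_oct = -148 kJ/mol.
Tetrahedral e^2 t2^0 gives -1.2Δₜ = -1.2 × (4/9) × 185 = -99 kJ/mol.
Subtracting, OSPE = -148 − (-99) = -49 kJ/mol.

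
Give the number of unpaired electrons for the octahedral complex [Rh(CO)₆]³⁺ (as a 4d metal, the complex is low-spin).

0

CO is neutral, so the +3 overall charge sits on Rh: oxidation state +3.
Rh sits in group 9; removing 3 electrons leaves Rh³⁺ with 9 − 3 = 6 d electrons.
Configuration: t2g^6 e_g^0, giving 0 unpaired electrons.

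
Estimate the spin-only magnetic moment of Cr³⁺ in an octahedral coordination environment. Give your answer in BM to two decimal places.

Cr is in group 6, so Cr³⁺ is d³ (6 − 3 = 3).
For octahedral d³ the high- and low-spin configurations coincide.
Configuration: t₂g³ eg⁰ → 3 unpaired electrons.
μ(spin-only) = √[3(3+2)] = √15 ≈ 3.87 BM.

3.87 BM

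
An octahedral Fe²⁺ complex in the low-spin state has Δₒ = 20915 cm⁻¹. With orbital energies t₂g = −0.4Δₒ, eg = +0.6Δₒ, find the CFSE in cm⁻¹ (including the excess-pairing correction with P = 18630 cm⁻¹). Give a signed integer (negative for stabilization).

-12936

Fe is in group 8, so Fe²⁺ is d⁶ (8 − 2 = 6).
Electron filling gives t₂g⁶ eg⁰.
Orbital CFSE = 6(-0.4) + 0(0.6) = -2.4Δₒ = -2.4 × 20915 = -50196 cm⁻¹.
High-spin d⁶ would be t₂g⁴ eg² with 1 pair; low-spin has 3, so 2 excess pairs cost +2P = +37260 cm⁻¹.
Net CFSE = -50196 + 37260 = -12936 cm⁻¹.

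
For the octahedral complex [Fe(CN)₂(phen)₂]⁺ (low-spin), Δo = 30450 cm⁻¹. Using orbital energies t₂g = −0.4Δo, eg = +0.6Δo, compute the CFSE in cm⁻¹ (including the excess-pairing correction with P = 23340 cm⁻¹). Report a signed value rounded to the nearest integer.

-14220

Ligand charges: 2×(-1) from CN⁻ and 2×(+0) from phen sum to -2; with overall charge +1, Fe is +3.
Fe sits in group 8; removing 3 electrons leaves Fe³⁺ with 8 − 3 = 5 d electrons.
Electron filling gives t₂g⁵ eg⁰.
The orbital stabilization is -2.0Δo = -2.0 × 30450 = -60900 cm⁻¹.
Pairing penalty: 2 pairs vs 0 in the high-spin reference → 2 extra × P = 46680 cm⁻¹.
Net CFSE = -60900 + 46680 = -14220 cm⁻¹.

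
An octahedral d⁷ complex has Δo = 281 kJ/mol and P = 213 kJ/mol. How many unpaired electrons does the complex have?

1

Since Δo = 281 kJ/mol > P = 213 kJ/mol, the complex adopts the low-spin configuration.
That gives t₂g⁶ eg¹.
Unpaired electrons: 1.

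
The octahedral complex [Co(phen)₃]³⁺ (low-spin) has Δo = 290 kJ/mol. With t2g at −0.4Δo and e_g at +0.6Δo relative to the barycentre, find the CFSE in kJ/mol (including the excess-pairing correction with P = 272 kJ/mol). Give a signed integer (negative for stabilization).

phen is neutral, so the +3 overall charge sits on Co: oxidation state +3.
Co is in group 9, so Co³⁺ is d⁶ (9 − 3 = 6).
Electron filling gives t2g^6 e_g^0.
CFSE(orbital) = 6×(-0.4Δo) + 0×(0.6Δo) = -2.4Δo; with Δo = 290 kJ/mol that is -696 kJ/mol.
High-spin d⁶ would be t2g^4 e_g^2 with 1 pair; low-spin has 3, so 2 excess pairs cost +2P = +544 kJ/mol.
Net CFSE = -696 + 544 = -152 kJ/mol.

-152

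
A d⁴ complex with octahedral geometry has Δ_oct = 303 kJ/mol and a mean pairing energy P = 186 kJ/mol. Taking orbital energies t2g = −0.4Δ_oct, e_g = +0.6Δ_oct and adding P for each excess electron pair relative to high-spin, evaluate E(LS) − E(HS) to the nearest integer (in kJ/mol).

-117

High-spin: t2g^3 e_g^1, CFSE = -0.6Δ_oct = -182 kJ/mol.
Low-spin t2g^4 e_g^0 gives -1.6Δ_oct = -485 kJ/mol, but forming 1 extra pair costs 1P = 186 kJ/mol, so E(LS) = -485 + 186 = -299 kJ/mol.
Thus E(LS) − E(HS) = -117 kJ/mol.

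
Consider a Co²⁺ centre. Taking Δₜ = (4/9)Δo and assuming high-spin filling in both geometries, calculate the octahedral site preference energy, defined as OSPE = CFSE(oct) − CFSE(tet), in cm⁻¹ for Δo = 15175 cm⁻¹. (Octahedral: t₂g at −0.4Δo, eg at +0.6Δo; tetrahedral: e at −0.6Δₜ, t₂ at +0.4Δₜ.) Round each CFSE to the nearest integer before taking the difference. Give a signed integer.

Group 9 minus oxidation state +2 gives a d⁷ configuration for Co²⁺.
Octahedral high-spin t2g^5 e_g^2: CFSE = -0.8 × 15175 = -12140 cm⁻¹.
Tetrahedral e^4 t2^3 gives -1.2Δₜ = -1.2 × (4/9) × 15175 = -8093 cm⁻¹.
Subtracting, OSPE = -12140 − (-8093) = -4047 cm⁻¹.

-4047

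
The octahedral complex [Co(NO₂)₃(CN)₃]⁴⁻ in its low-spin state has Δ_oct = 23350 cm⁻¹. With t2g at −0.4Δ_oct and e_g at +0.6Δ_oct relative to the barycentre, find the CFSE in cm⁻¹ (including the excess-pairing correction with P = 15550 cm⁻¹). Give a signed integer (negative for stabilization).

-26480

Ligand charges: 3×(-1) from NO₂⁻ and 3×(-1) from CN⁻ sum to -6; with overall charge -4, Co is +2.
Co sits in group 9; removing 2 electrons leaves Co²⁺ with 9 − 2 = 7 d electrons.
The d⁷ electrons fill as t2g^6 e_g^1.
The orbital stabilization is -1.8Δ_oct = -1.8 × 23350 = -42030 cm⁻¹.
High-spin d⁷ would be t2g^5 e_g^2 with 2 pairs; low-spin has 3, so 1 excess pair costs +1P = +15550 cm⁻¹.
Net CFSE = -42030 + 15550 = -26480 cm⁻¹.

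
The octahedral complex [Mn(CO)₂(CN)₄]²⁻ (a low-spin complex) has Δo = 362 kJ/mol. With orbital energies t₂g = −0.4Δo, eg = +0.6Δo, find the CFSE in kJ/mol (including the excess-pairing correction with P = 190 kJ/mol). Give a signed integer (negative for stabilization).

Ligand charges: 2×(+0) from CO and 4×(-1) from CN⁻ sum to -4; with overall charge -2, Mn is +2.
Mn²⁺: group 7, so d-count = 7 − 2 = 5.
The d⁵ electrons fill as t₂g⁵ eg⁰.
Orbital CFSE = 5(-0.4) + 0(0.6) = -2.0Δo = -2.0 × 362 = -724 kJ/mol.
Pairing penalty: 2 pairs vs 0 in the high-spin reference → 2 extra × P = 380 kJ/mol.
Net CFSE = -724 + 380 = -344 kJ/mol.

-344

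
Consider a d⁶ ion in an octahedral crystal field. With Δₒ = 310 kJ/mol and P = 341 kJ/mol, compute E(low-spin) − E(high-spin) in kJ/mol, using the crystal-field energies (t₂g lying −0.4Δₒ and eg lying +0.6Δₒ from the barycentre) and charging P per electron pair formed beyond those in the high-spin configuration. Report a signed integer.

High-spin: t₂g⁴ eg², CFSE = -0.4Δₒ = -124 kJ/mol.
For low-spin the configuration is t₂g⁶ eg⁰: orbital energy -2.4 × 310 = -744 kJ/mol, and 2 additional pairs relative to high-spin add 682 kJ/mol, giving -62 kJ/mol.
Thus E(LS) − E(HS) = 62 kJ/mol.

62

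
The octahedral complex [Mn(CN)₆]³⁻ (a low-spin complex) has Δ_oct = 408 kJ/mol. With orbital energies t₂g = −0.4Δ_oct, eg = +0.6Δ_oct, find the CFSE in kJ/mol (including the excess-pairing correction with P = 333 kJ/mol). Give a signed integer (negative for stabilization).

Each CN⁻ contributes -1; 6 × (-1) = -6. With overall charge -3, Mn is in the +3 oxidation state.
Group 7 minus oxidation state +3 gives a d⁴ configuration for Mn³⁺.
The d⁴ electrons fill as t₂g⁴ eg⁰.
The orbital stabilization is -1.6Δ_oct = -1.6 × 408 = -653 kJ/mol.
Relative to high-spin t₂g³ eg¹ (0 paired), the low-spin configuration has 1 additional pair, contributing +1 × 333 = +333 kJ/mol.
Overall CFSE = -653 + 333 = -320 kJ/mol.

-320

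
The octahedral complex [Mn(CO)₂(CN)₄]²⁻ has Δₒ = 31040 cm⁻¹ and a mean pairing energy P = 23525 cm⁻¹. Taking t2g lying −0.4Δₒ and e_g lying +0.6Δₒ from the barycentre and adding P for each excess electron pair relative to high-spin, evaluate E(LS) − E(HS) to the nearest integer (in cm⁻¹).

-15030

Ligand charges: 2×(+0) from CO and 4×(-1) from CN⁻ sum to -4; with overall charge -2, Mn is +2.
Group 7 minus oxidation state +2 gives a d⁵ configuration for Mn²⁺.
High-spin: t2g^3 e_g^2, CFSE = 0.0Δₒ = 0 cm⁻¹.
Low-spin t2g^5 e_g^0 gives -2.0Δₒ = -62080 cm⁻¹, but forming 2 extra pairs costs 2P = 47050 cm⁻¹, so E(LS) = -62080 + 47050 = -15030 cm⁻¹.
The difference is -15030 − (0) = -15030 cm⁻¹, so low-spin lies lower.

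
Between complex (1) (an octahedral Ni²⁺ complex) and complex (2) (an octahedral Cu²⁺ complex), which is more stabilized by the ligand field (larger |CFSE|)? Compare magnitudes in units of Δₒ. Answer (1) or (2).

(1): Group 10 minus oxidation state +2 gives a d⁸ configuration for Ni²⁺; t₂g⁶ eg², CFSE = -1.2Δₒ.
(2): Cu is in group 11, so Cu²⁺ is d⁹ (11 − 2 = 9); t₂g⁶ eg³, CFSE = -0.6Δₒ.
So (1) has the larger |CFSE|.

(1)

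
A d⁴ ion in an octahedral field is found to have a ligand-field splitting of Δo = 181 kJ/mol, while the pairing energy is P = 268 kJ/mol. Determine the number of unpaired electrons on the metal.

4

Here Δo < P (181 < 268), so the high-spin state is favoured.
Configuration: t₂g³ eg¹.
Unpaired electrons: 4.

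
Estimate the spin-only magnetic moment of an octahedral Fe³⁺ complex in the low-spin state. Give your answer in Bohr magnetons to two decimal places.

Group 8 minus oxidation state +3 gives a d⁵ configuration for Fe³⁺.
Configuration: t2g^5 e_g^0 → 1 unpaired electron.
μ(spin-only) = √[1(1+2)] = √3 ≈ 1.73 Bohr magnetons.

1.73 Bohr magnetons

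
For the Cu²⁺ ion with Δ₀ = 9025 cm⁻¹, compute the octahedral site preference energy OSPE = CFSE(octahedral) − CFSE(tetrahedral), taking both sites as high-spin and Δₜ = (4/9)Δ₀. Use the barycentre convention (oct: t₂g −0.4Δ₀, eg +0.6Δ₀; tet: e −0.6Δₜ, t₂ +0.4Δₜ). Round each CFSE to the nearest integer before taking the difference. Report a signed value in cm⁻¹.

-3811

Cu sits in group 11; removing 2 electrons leaves Cu²⁺ with 11 − 2 = 9 d electrons.
In an octahedral site d⁹ (HS) is t₂g⁶ eg³, giving CFSE(oct) = -0.6Δ₀ = -5415 cm⁻¹.
Tetrahedral e⁴ t₂⁵ gives -0.4Δₜ = -0.4 × (4/9) × 9025 = -1604 cm⁻¹.
OSPE = -5415 − (-1604) = -3811 cm⁻¹.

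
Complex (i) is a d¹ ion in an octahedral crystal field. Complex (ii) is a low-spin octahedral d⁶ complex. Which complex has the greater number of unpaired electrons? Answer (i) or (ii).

(i): For octahedral d¹ the high- and low-spin configurations coincide; t₂g¹ eg⁰ → 1 unpaired.
(ii): t₂g⁶ eg⁰ → 0 unpaired.
So (i) has more unpaired electrons.

(i)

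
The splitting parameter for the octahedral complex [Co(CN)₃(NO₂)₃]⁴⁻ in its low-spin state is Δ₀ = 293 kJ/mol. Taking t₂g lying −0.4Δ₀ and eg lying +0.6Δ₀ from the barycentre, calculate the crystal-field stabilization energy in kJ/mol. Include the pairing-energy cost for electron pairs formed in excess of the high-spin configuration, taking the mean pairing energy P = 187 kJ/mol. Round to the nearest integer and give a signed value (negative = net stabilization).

Ligand charges: 3×(-1) from CN⁻ and 3×(-1) from NO₂⁻ sum to -6; with overall charge -4, Co is +2.
Co sits in group 9; removing 2 electrons leaves Co²⁺ with 9 − 2 = 7 d electrons.
Electron filling gives t₂g⁶ eg¹.
Orbital CFSE = 6(-0.4) + 1(0.6) = -1.8Δ₀ = -1.8 × 293 = -527 kJ/mol.
Pairing penalty: 3 pairs vs 2 in the high-spin reference → 1 extra × P = 187 kJ/mol.
Combining: -527 + 187 = -340 kJ/mol.

-340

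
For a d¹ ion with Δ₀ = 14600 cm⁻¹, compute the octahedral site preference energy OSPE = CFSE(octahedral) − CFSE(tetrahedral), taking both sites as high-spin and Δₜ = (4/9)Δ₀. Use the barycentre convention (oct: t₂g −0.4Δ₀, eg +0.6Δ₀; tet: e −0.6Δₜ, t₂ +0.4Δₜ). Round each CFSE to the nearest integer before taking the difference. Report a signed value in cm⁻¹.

In an octahedral site d¹ (HS) is t₂g¹ eg⁰, giving CFSE(oct) = -0.4Δ₀ = -5840 cm⁻¹.
Tetrahedral e¹ t₂⁰ gives -0.6Δₜ = -0.6 × (4/9) × 14600 = -3893 cm⁻¹.
OSPE = -5840 − (-3893) = -1947 cm⁻¹.

-1947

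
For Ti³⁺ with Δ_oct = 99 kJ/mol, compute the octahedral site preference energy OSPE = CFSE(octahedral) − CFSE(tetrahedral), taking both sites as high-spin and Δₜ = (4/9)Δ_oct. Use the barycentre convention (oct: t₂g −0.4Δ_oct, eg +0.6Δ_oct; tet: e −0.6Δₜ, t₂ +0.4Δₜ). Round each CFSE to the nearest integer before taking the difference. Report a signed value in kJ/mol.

-14

Ti³⁺: group 4, so d-count = 4 − 3 = 1.
In an octahedral site d¹ (HS) is t2g^1 e_g^0, giving CFSE(oct) = -0.4Δ_oct = -40 kJ/mol.
Tetrahedral: e^1 t2^0, CFSE = 1(−0.6) + 0(+0.4) = -0.6Δₜ = -0.6 × (4/9) × 99 = -26 kJ/mol.
OSPE = CFSE(oct) − CFSE(tet) = -40 − (-26) = -14 kJ/mol.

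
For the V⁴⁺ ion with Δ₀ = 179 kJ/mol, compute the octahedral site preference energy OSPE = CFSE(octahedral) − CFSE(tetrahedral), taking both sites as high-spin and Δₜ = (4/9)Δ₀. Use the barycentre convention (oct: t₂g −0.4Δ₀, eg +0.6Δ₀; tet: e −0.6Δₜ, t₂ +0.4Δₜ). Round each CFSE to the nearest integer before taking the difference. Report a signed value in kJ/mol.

-24

V⁴⁺: group 5, so d-count = 5 − 4 = 1.
Octahedral (high-spin): t2g^1 e_g^0, CFSE = 1(−0.4) + 0(+0.6) = -0.4Δ₀ = -0.4 × 179 = -72 kJ/mol.
In a tetrahedral site the filling is e^1 t2^0: CFSE(tet) = -0.6Δₜ = -0.6 × (4/9)(179) = -48 kJ/mol.
OSPE = -72 − (-48) = -24 kJ/mol.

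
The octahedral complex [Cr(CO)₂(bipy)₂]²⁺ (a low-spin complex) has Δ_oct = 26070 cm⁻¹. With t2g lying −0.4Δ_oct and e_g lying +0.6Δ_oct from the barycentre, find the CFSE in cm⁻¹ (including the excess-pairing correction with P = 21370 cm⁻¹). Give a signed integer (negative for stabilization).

Ligand charges: 2×(+0) from CO and 2×(+0) from bipy sum to +0; with overall charge +2, Cr is +2.
Group 6 minus oxidation state +2 gives a d⁴ configuration for Cr²⁺.
Electron filling gives t2g^4 e_g^0.
Orbital CFSE = 4(-0.4) + 0(0.6) = -1.6Δ_oct = -1.6 × 26070 = -41712 cm⁻¹.
High-spin d⁴ would be t2g^3 e_g^1 with 0 pairs; low-spin has 1, so 1 excess pair costs +1P = +21370 cm⁻¹.
Combining: -41712 + 21370 = -20342 cm⁻¹.

-20342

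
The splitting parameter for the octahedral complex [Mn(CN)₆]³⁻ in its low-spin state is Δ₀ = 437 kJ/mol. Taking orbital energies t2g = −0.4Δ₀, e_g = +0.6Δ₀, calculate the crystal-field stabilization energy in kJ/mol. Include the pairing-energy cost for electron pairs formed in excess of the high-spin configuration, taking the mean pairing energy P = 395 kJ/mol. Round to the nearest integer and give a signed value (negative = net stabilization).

-304

Each CN⁻ contributes -1; 6 × (-1) = -6. With overall charge -3, Mn is in the +3 oxidation state.
Group 7 minus oxidation state +3 gives a d⁴ configuration for Mn³⁺.
Configuration: t2g^4 e_g^0.
Orbital CFSE = 4(-0.4) + 0(0.6) = -1.6Δ₀ = -1.6 × 437 = -699 kJ/mol.
Relative to high-spin t2g^3 e_g^1 (0 paired), the low-spin configuration has 1 additional pair, contributing +1 × 395 = +395 kJ/mol.
Combining: -699 + 395 = -304 kJ/mol.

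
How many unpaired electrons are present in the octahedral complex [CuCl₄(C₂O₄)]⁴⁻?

Ligand charges: 4×(-1) from Cl⁻ and 1×(-2) from C₂O₄²⁻ sum to -6; with overall charge -4, Cu is +2.
Cu²⁺: group 11, so d-count = 11 − 2 = 9.
Configuration: t₂g⁶ eg³, giving 1 unpaired electron.

1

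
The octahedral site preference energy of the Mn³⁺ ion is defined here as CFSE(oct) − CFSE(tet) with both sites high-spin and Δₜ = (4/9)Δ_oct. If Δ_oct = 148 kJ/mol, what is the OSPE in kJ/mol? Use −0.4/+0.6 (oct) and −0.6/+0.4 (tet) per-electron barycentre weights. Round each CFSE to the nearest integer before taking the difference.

-63

Mn³⁺: group 7, so d-count = 7 − 3 = 4.
Octahedral (high-spin): t₂g³ eg¹, CFSE = 3(−0.4) + 1(+0.6) = -0.6Δ_oct = -0.6 × 148 = -89 kJ/mol.
Tetrahedral e² t₂² gives -0.4Δₜ = -0.4 × (4/9) × 148 = -26 kJ/mol.
OSPE = -89 − (-26) = -63 kJ/mol.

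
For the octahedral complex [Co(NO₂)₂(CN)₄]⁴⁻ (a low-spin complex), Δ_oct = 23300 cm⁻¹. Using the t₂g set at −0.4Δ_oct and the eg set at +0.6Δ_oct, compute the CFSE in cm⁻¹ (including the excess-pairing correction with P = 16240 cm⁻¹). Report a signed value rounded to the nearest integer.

Ligand charges: 2×(-1) from NO₂⁻ and 4×(-1) from CN⁻ sum to -6; with overall charge -4, Co is +2.
Co sits in group 9; removing 2 electrons leaves Co²⁺ with 9 − 2 = 7 d electrons.
Electron filling gives t₂g⁶ eg¹.
The orbital stabilization is -1.8Δ_oct = -1.8 × 23300 = -41940 cm⁻¹.
High-spin d⁷ would be t₂g⁵ eg² with 2 pairs; low-spin has 3, so 1 excess pair costs +1P = +16240 cm⁻¹.
Net CFSE = -41940 + 16240 = -25700 cm⁻¹.

-25700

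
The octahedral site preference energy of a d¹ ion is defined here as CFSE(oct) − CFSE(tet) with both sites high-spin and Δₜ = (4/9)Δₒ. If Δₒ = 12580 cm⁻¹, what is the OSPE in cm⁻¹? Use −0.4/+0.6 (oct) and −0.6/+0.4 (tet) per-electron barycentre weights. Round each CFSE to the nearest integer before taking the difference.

In an octahedral site d¹ (HS) is t2g^1 e_g^0, giving CFSE(oct) = -0.4Δₒ = -5032 cm⁻¹.
Tetrahedral e^1 t2^0 gives -0.6Δₜ = -0.6 × (4/9) × 12580 = -3355 cm⁻¹.
OSPE = -5032 − (-3355) = -1677 cm⁻¹.

-1677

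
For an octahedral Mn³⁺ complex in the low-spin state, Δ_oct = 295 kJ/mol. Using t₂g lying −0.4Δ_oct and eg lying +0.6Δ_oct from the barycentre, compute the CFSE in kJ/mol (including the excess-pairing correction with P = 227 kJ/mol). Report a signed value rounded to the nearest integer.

Group 7 minus oxidation state +3 gives a d⁴ configuration for Mn³⁺.
Electron filling gives t₂g⁴ eg⁰.
CFSE(orbital) = 4×(-0.4Δ_oct) + 0×(0.6Δ_oct) = -1.6Δ_oct; with Δ_oct = 295 kJ/mol that is -472 kJ/mol.
High-spin d⁴ would be t₂g³ eg¹ with 0 pairs; low-spin has 1, so 1 excess pair costs +1P = +227 kJ/mol.
Combining: -472 + 227 = -245 kJ/mol.

-245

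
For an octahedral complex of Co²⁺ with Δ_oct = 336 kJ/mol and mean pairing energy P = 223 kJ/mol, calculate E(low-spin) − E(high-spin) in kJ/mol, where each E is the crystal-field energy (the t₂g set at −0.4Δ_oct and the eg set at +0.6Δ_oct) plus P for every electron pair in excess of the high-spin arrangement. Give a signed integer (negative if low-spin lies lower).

-113

Co²⁺: group 9, so d-count = 9 − 2 = 7.
High-spin: t₂g⁵ eg², CFSE = -0.8Δ_oct = -269 kJ/mol.
Low-spin t₂g⁶ eg¹ gives -1.8Δ_oct = -605 kJ/mol, but forming 1 extra pair costs 1P = 223 kJ/mol, so E(LS) = -605 + 223 = -382 kJ/mol.
E(LS) − E(HS) = -382 − (-269) = -113 kJ/mol.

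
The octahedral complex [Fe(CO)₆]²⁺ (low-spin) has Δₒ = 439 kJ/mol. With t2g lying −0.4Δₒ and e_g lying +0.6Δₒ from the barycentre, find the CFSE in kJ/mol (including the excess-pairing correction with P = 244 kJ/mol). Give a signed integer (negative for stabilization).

-566

CO is neutral, so the +2 overall charge sits on Fe: oxidation state +2.
Fe sits in group 8; removing 2 electrons leaves Fe²⁺ with 8 − 2 = 6 d electrons.
Electron filling gives t2g^6 e_g^0.
The orbital stabilization is -2.4Δₒ = -2.4 × 439 = -1054 kJ/mol.
High-spin d⁶ would be t2g^4 e_g^2 with 1 pair; low-spin has 3, so 2 excess pairs cost +2P = +488 kJ/mol.
Combining: -1054 + 488 = -566 kJ/mol.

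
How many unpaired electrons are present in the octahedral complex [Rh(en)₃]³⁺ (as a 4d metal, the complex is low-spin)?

0

en is neutral, so the +3 overall charge sits on Rh: oxidation state +3.
Rh sits in group 9; removing 3 electrons leaves Rh³⁺ with 9 − 3 = 6 d electrons.
Configuration: t₂g⁶ eg⁰, giving 0 unpaired electrons.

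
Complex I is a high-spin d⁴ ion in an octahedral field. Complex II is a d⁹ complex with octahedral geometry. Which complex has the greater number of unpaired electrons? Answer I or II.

I: t₂g³ eg¹ → 4 unpaired.
II: t₂g⁶ eg³ → 1 unpaired.
So I has more unpaired electrons.

I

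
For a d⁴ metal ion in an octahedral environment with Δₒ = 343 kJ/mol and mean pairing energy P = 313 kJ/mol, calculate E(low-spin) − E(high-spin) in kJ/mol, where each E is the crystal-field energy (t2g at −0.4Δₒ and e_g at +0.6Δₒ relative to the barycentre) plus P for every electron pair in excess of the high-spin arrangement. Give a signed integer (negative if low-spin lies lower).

In the high-spin limit (t2g^3 e_g^1) the orbital term is -0.6Δₒ = -206 kJ/mol, with no excess pairing.
Low-spin t2g^4 e_g^0 gives -1.6Δₒ = -549 kJ/mol, but forming 1 extra pair costs 1P = 313 kJ/mol, so E(LS) = -549 + 313 = -236 kJ/mol.
The difference is -236 − (-206) = -30 kJ/mol, so low-spin lies lower.

-30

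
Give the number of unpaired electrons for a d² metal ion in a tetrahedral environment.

Tetrahedral fields are weak (Δₜ ≈ 4/9 Δₒ), so electrons fill high-spin.
Configuration: e² t₂⁰, giving 2 unpaired electrons.

2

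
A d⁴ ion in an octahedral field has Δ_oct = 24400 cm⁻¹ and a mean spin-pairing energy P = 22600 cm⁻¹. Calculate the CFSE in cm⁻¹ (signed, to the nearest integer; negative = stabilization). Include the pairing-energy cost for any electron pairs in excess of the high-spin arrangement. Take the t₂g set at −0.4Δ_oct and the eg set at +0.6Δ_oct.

-16440

Here Δ_oct > P (24400 > 22600), so the low-spin state is favoured.
Filling d⁴ accordingly: t₂g⁴ eg⁰.
Orbital CFSE = -1.6Δ_oct = -1.6 × 24400 = -39040 cm⁻¹.
Excess pairs vs high-spin: 1 − 0 = 1; pairing cost = +22600 cm⁻¹.
Net CFSE = -39040 + 22600 = -16440 cm⁻¹.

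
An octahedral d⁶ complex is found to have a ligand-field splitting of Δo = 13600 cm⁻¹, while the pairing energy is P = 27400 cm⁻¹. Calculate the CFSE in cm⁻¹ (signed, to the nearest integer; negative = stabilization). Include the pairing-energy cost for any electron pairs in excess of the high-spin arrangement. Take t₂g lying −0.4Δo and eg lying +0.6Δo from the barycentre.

Δo < P, so pairing is avoided: the ground state is high-spin.
Configuration: t₂g⁴ eg².
Orbital CFSE = -0.4Δo = -0.4 × 13600 = -5440 cm⁻¹.
High-spin has no excess pairs, so no pairing correction applies.

-5440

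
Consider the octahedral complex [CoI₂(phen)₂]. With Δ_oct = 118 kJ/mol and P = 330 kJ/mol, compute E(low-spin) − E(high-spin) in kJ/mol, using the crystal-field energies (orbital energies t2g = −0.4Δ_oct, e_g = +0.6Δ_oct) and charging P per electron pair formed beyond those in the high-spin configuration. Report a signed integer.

Ligand charges: 2×(-1) from I⁻ and 2×(+0) from phen sum to -2; with overall charge +0, Co is +2.
Co is in group 9, so Co²⁺ is d⁷ (9 − 2 = 7).
High-spin d⁷ fills as t2g^5 e_g^2 with CFSE 5(−0.4) + 2(+0.6) = -0.8Δ_oct = -94 kJ/mol.
Low-spin t2g^6 e_g^1 gives -1.8Δ_oct = -212 kJ/mol, but forming 1 extra pair costs 1P = 330 kJ/mol, so E(LS) = -212 + 330 = 118 kJ/mol.
The difference is 118 − (-94) = 212 kJ/mol, so high-spin lies lower.

212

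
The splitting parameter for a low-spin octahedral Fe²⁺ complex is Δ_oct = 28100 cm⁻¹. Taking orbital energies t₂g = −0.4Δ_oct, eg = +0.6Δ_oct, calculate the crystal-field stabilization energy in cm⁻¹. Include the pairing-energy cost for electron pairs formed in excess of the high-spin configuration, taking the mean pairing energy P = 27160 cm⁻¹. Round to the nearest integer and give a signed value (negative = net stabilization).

Group 8 minus oxidation state +2 gives a d⁶ configuration for Fe²⁺.
Electron filling gives t₂g⁶ eg⁰.
The orbital stabilization is -2.4Δ_oct = -2.4 × 28100 = -67440 cm⁻¹.
Pairing penalty: 3 pairs vs 1 in the high-spin reference → 2 extra × P = 54320 cm⁻¹.
Net CFSE = -67440 + 54320 = -13120 cm⁻¹.

-13120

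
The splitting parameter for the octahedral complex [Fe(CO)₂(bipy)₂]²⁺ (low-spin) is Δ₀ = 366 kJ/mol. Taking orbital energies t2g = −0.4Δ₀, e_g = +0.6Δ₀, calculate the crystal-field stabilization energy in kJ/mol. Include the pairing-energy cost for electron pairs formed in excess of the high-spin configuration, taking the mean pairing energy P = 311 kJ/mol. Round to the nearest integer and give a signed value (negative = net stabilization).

-256

Ligand charges: 2×(+0) from CO and 2×(+0) from bipy sum to +0; with overall charge +2, Fe is +2.
Fe sits in group 8; removing 2 electrons leaves Fe²⁺ with 8 − 2 = 6 d electrons.
The d⁶ electrons fill as t2g^6 e_g^0.
The orbital stabilization is -2.4Δ₀ = -2.4 × 366 = -878 kJ/mol.
Pairing penalty: 3 pairs vs 1 in the high-spin reference → 2 extra × P = 622 kJ/mol.
Net CFSE = -878 + 622 = -256 kJ/mol.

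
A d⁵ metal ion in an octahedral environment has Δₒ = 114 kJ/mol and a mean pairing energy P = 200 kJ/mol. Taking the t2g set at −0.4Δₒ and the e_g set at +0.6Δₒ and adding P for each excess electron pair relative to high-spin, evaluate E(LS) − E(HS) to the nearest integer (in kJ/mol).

High-spin: t2g^3 e_g^2, CFSE = 0.0Δₒ = 0 kJ/mol.
Low-spin t2g^5 e_g^0 gives -2.0Δₒ = -228 kJ/mol, but forming 2 extra pairs costs 2P = 400 kJ/mol, so E(LS) = -228 + 400 = 172 kJ/mol.
E(LS) − E(HS) = 172 − (0) = 172 kJ/mol.

172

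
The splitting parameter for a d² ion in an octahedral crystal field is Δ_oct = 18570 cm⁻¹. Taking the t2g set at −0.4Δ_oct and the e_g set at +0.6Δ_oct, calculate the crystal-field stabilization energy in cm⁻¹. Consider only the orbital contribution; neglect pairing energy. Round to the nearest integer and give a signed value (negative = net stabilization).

For octahedral d² the high- and low-spin configurations coincide.
The d² electrons fill as t2g^2 e_g^0.
CFSE(orbital) = 2×(-0.4Δ_oct) + 0×(0.6Δ_oct) = -0.8Δ_oct; with Δ_oct = 18570 cm⁻¹ that is -14856 cm⁻¹.

-14856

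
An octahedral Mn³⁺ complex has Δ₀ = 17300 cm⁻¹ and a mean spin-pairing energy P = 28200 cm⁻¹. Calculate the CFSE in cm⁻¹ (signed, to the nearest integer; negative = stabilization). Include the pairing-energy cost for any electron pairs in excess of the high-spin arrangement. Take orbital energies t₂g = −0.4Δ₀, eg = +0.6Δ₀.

-10380

Group 7 minus oxidation state +3 gives a d⁴ configuration for Mn³⁺.
Here Δ₀ < P (17300 < 28200), so the high-spin state is favoured.
Filling d⁴ accordingly: t₂g³ eg¹.
Orbital CFSE = -0.6Δ₀ = -0.6 × 17300 = -10380 cm⁻¹.
High-spin has no excess pairs, so no pairing correction applies.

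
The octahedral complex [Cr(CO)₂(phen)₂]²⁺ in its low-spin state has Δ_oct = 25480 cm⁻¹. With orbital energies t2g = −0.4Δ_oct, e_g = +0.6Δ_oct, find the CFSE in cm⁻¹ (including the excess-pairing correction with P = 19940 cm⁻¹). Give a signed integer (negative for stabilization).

-20828

Ligand charges: 2×(+0) from CO and 2×(+0) from phen sum to +0; with overall charge +2, Cr is +2.
Group 6 minus oxidation state +2 gives a d⁴ configuration for Cr²⁺.
Electron filling gives t2g^4 e_g^0.
CFSE(orbital) = 4×(-0.4Δ_oct) + 0×(0.6Δ_oct) = -1.6Δ_oct; with Δ_oct = 25480 cm⁻¹ that is -40768 cm⁻¹.
Pairing penalty: 1 pair vs 0 in the high-spin reference → 1 extra × P = 19940 cm⁻¹.
Combining: -40768 + 19940 = -20828 cm⁻¹.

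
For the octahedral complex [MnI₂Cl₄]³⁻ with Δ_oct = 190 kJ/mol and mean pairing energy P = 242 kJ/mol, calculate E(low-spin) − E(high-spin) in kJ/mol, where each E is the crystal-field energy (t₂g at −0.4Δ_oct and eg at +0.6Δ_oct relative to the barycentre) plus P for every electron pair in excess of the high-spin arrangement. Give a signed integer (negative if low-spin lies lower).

Ligand charges: 2×(-1) from I⁻ and 4×(-1) from Cl⁻ sum to -6; with overall charge -3, Mn is +3.
Mn sits in group 7; removing 3 electrons leaves Mn³⁺ with 7 − 3 = 4 d electrons.
High-spin: t₂g³ eg¹, CFSE = -0.6Δ_oct = -114 kJ/mol.
For low-spin the configuration is t₂g⁴ eg⁰: orbital energy -1.6 × 190 = -304 kJ/mol, and 1 additional pair relative to high-spin adds 242 kJ/mol, giving -62 kJ/mol.
E(LS) − E(HS) = -62 − (-114) = 52 kJ/mol.

52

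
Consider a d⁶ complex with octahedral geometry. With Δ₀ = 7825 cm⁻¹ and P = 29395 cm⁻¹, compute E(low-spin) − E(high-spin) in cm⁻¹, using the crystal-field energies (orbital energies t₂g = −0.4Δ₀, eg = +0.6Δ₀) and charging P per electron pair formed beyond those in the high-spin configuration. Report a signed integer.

43140

High-spin d⁶ fills as t₂g⁴ eg² with CFSE 4(−0.4) + 2(+0.6) = -0.4Δ₀ = -3130 cm⁻¹.
For low-spin the configuration is t₂g⁶ eg⁰: orbital energy -2.4 × 7825 = -18780 cm⁻¹, and 2 additional pairs relative to high-spin add 58790 cm⁻¹, giving 40010 cm⁻¹.
Thus E(LS) − E(HS) = 43140 cm⁻¹.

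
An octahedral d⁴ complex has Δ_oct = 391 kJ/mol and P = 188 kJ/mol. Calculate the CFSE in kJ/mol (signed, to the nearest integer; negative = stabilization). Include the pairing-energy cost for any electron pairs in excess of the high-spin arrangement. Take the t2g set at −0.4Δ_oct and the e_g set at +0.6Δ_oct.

Δ_oct > P, so pairing is preferred: the ground state is low-spin.
Filling d⁴ accordingly: t2g^4 e_g^0.
Orbital CFSE = -1.6Δ_oct = -1.6 × 391 = -626 kJ/mol.
Excess pairs vs high-spin: 1 − 0 = 1; pairing cost = +188 kJ/mol.
Net CFSE = -626 + 188 = -438 kJ/mol.

-438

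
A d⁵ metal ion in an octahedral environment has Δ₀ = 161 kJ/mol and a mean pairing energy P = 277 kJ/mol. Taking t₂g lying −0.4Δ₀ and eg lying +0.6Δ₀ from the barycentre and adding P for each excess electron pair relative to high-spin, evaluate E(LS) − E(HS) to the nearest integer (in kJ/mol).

High-spin: t₂g³ eg², CFSE = 0.0Δ₀ = 0 kJ/mol.
Low-spin t₂g⁵ eg⁰ gives -2.0Δ₀ = -322 kJ/mol, but forming 2 extra pairs costs 2P = 554 kJ/mol, so E(LS) = -322 + 554 = 232 kJ/mol.
E(LS) − E(HS) = 232 − (0) = 232 kJ/mol.

232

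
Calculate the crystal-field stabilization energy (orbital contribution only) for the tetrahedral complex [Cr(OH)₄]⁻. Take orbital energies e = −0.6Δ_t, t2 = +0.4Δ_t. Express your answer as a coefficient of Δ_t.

-0.8 Δ_t

Each OH⁻ contributes -1; 4 × (-1) = -4. With overall charge -1, Cr is in the +3 oxidation state.
Cr sits in group 6; removing 3 electrons leaves Cr³⁺ with 6 − 3 = 3 d electrons.
Tetrahedral fields are weak (Δₜ ≈ 4/9 Δₒ), so electrons fill high-spin.
Configuration: e^2 t2^1.
CFSE = 2(-0.6Δ_t) + 1(0.4Δ_t) = -1.2Δ_t + 0.4Δ_t = -0.8Δ_t.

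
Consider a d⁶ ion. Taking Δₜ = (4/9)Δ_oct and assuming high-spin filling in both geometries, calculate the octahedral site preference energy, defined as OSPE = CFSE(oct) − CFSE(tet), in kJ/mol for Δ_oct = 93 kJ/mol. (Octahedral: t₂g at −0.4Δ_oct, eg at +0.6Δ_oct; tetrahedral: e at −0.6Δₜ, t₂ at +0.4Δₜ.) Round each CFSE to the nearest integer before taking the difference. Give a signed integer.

-12

In an octahedral site d⁶ (HS) is t₂g⁴ eg², giving CFSE(oct) = -0.4Δ_oct = -37 kJ/mol.
In a tetrahedral site the filling is e³ t₂³: CFSE(tet) = -0.6Δₜ = -0.6 × (4/9)(93) = -25 kJ/mol.
Subtracting, OSPE = -37 − (-25) = -12 kJ/mol.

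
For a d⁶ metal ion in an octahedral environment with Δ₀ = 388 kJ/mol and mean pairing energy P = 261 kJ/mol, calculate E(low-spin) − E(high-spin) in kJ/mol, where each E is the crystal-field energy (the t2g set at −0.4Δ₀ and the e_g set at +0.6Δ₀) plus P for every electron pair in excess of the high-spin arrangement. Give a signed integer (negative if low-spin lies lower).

High-spin d⁶ fills as t2g^4 e_g^2 with CFSE 4(−0.4) + 2(+0.6) = -0.4Δ₀ = -155 kJ/mol.
For low-spin the configuration is t2g^6 e_g^0: orbital energy -2.4 × 388 = -931 kJ/mol, and 2 additional pairs relative to high-spin add 522 kJ/mol, giving -409 kJ/mol.
Thus E(LS) − E(HS) = -254 kJ/mol.

-254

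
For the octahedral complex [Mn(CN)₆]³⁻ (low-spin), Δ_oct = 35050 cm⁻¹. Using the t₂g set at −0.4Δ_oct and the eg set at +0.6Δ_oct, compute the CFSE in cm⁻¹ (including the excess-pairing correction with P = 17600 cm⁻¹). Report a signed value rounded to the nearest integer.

-38480

Each CN⁻ contributes -1; 6 × (-1) = -6. With overall charge -3, Mn is in the +3 oxidation state.
Group 7 minus oxidation state +3 gives a d⁴ configuration for Mn³⁺.
Configuration: t₂g⁴ eg⁰.
CFSE(orbital) = 4×(-0.4Δ_oct) + 0×(0.6Δ_oct) = -1.6Δ_oct; with Δ_oct = 35050 cm⁻¹ that is -56080 cm⁻¹.
Pairing penalty: 1 pair vs 0 in the high-spin reference → 1 extra × P = 17600 cm⁻¹.
Combining: -56080 + 17600 = -38480 cm⁻¹.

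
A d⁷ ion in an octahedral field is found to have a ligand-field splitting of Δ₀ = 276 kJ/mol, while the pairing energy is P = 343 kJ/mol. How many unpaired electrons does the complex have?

3

Here Δ₀ < P (276 < 343), so the high-spin state is favoured.
Filling d⁷ accordingly: t2g^5 e_g^2.
Unpaired electrons: 3.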